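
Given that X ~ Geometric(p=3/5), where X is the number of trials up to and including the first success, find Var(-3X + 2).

For X ~ Geometric(p=3/5), where X is the number of trials up to and including the first success:
Var(X) = \frac{10}{9}
Var(-3X + 2) = (-3)² × Var(X) = 9 × \frac{10}{9} = 10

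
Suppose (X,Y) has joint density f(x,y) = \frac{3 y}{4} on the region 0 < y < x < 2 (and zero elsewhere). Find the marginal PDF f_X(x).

f_X(x) = ∫_0^x \frac{3 y}{4} dy = \frac{3 x^{2}}{8}
for 0 < x < 2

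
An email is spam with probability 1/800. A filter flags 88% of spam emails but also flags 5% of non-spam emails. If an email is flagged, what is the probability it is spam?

Let D = the rare event, + = positive/flagged.
P(D) = 1/800
P(+|D) = 88/100 = 22/25
P(+|D') = 5/100 = 1/20
P(+) = P(+|D)P(D) + P(+|D')P(D')
     = \frac{22}{25} × \frac{1}{800} + \frac{1}{20} × \frac{799}{800}
     = \frac{4083}{80000}
P(D|+) = P(+|D)P(D)/P(+) = \frac{88}{4083}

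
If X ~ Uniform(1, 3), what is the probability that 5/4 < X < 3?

P(5/4 < X < 3) = ∫_{5/4}^{3} f(x) dx
where f(x) = \frac{1}{2}
= \frac{7}{8}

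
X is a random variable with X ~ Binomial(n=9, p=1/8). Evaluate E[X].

For X ~ Binomial(n=9, p=1/8), the expected value is:
E[X] = \frac{9}{8}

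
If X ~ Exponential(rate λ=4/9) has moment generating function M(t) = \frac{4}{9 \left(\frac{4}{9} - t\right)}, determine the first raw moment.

To find E[X], compute M^(1)(0):
M^(1)(t) = \frac{4}{9 \left(\frac{4}{9} - t\right)^{2}}
M^(1)(0) = \frac{9}{4}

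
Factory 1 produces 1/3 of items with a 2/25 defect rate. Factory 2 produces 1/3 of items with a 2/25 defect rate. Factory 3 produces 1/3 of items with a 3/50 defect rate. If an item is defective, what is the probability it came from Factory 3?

Using Bayes' theorem:
P(F1) = 1/3, P(D|F1) = 2/25
P(F2) = 1/3, P(D|F2) = 2/25
P(F3) = 1/3, P(D|F3) = 3/50
P(D) = P(D|F1)P(F1) + P(D|F2)P(F2) + P(D|F3)P(F3)
     = \frac{11}{150}
P(F3|D) = P(D|F3)P(F3) / P(D)
= \frac{3}{11}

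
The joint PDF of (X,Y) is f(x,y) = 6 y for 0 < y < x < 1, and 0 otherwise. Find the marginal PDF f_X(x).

f_X(x) = ∫_0^x 6 y dy = 3 x^{2}
for 0 < x < 1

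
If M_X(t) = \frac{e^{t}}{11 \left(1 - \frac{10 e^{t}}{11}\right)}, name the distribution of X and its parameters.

The MGF M(t) = \frac{e^{t}}{11 \left(1 - \frac{10 e^{t}}{11}\right)} is the standard form for the Geometric distribution.
Comparing with the known MGF formula identifies: Geometric(p=1/11), X = trial number of first success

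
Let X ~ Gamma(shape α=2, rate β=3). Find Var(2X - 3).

For X ~ Gamma(shape α=2, rate β=3):
Var(X) = \frac{2}{9}
Var(2X - 3) = (2)² × Var(X) = 4 × \frac{2}{9} = \frac{8}{9}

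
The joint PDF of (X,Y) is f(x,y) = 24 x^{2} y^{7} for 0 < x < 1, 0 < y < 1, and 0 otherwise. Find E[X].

E[X] = ∫_0^1 ∫_0^1 x × f(x,y) dy dx
= ∫_0^1 ∫_0^1 x × (24 x^{2} y^{7}) dy dx
= \frac{3}{4}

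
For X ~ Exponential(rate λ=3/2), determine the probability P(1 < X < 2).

P(1 < X < 2) = ∫_{1}^{2} f(x) dx
where f(x) = \frac{3 e^{- \frac{3 x}{2}}}{2}
= - \frac{1}{e^{3}} + e^{- \frac{3}{2}}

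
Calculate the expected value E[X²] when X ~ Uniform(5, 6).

Using the identity E[X²] = Var(X) + (E[X])²:
E[X] = \frac{11}{2}
Var(X) = \frac{1}{12}
E[X²] = \frac{1}{12} + (\frac{11}{2})²
= \frac{91}{3}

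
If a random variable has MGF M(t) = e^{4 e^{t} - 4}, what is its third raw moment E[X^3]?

To find E[X^3], compute M^(3)(0):
M^(1)(t) = 4 e^{t} e^{4 e^{t} - 4}
M^(2)(t) = 16 e^{2 t} e^{4 e^{t} - 4} + 4 e^{t} e^{4 e^{t} - 4}
M^(3)(t) = 64 e^{3 t} e^{4 e^{t} - 4} + 48 e^{2 t} e^{4 e^{t} - 4} + 4 e^{t} e^{4 e^{t} - 4}
M^(3)(0) = 116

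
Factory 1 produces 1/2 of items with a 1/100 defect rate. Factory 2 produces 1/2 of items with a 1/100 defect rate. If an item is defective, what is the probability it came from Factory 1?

Using Bayes' theorem:
P(F1) = 1/2, P(D|F1) = 1/100
P(F2) = 1/2, P(D|F2) = 1/100
P(D) = P(D|F1)P(F1) + P(D|F2)P(F2)
     = \frac{1}{100}
P(F1|D) = P(D|F1)P(F1) / P(D)
= \frac{1}{2}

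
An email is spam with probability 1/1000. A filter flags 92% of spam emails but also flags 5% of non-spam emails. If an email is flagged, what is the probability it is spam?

Let D = the rare event, + = positive/flagged.
P(D) = 1/1000
P(+|D) = 92/100 = 23/25
P(+|D') = 5/100 = 1/20
P(+) = P(+|D)P(D) + P(+|D')P(D')
     = \frac{23}{25} × \frac{1}{1000} + \frac{1}{20} × \frac{999}{1000}
     = \frac{5087}{100000}
P(D|+) = P(+|D)P(D)/P(+) = \frac{92}{5087}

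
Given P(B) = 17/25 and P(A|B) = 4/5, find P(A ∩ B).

By definition, P(A|B) = P(A ∩ B) / P(B)
So P(A ∩ B) = P(A|B) × P(B)
= 4/5 × 17/25
= 68/125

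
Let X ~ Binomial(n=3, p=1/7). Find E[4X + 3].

For X ~ Binomial(n=3, p=1/7):
E[X] = \frac{3}{7}
E[4X + 3] = 4 × E[X] + 3 = \frac{33}{7}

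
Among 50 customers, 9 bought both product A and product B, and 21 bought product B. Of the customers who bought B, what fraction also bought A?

P(A ∩ B) = 9/50
P(B) = 21/50
P(A|B) = P(A ∩ B) / P(B) = (9/50) / (21/50) = 3/7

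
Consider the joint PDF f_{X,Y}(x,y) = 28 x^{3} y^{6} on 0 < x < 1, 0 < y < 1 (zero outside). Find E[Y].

E[Y] = ∫_0^1 ∫_0^1 y × f(x,y) dx dy
= \frac{7}{8}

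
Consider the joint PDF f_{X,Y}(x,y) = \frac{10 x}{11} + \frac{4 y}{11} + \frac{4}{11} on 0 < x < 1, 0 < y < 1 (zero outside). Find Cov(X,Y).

E[XY] = ∫∫ xy × f(x,y) dx dy = \frac{10}{33}
E[X] = \frac{19}{33}
E[Y] = \frac{35}{66}
Cov(X,Y) = E[XY] - E[X]E[Y] = - \frac{5}{2178}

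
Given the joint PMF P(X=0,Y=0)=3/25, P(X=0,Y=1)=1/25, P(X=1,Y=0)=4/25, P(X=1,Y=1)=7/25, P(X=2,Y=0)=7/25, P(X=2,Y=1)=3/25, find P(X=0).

P(X=0) = P(X=0,Y=0) + P(X=0,Y=1)
= 3/25 + 1/25
= 4/25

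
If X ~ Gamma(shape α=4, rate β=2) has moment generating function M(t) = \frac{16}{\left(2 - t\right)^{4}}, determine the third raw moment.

To find E[X^3], compute M^(3)(0):
M^(1)(t) = \frac{64}{\left(2 - t\right)^{5}}
M^(2)(t) = \frac{320}{\left(2 - t\right)^{6}}
M^(3)(t) = \frac{1920}{\left(2 - t\right)^{7}}
M^(3)(0) = 15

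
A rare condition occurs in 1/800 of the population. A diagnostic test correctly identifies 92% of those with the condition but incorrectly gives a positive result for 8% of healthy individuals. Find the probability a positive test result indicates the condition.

Let D = the rare event, + = positive/flagged.
P(D) = 1/800
P(+|D) = 92/100 = 23/25
P(+|D') = 8/100 = 2/25
P(+) = P(+|D)P(D) + P(+|D')P(D')
     = \frac{23}{25} × \frac{1}{800} + \frac{2}{25} × \frac{799}{800}
     = \frac{1621}{20000}
P(D|+) = P(+|D)P(D)/P(+) = \frac{23}{1621}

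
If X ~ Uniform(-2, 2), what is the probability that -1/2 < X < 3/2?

P(-1/2 < X < 3/2) = ∫_{-1/2}^{3/2} f(x) dx
where f(x) = \frac{1}{4}
= \frac{1}{2}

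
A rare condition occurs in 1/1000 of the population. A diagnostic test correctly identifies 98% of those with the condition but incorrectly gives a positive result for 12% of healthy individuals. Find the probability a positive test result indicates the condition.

Let D = the rare event, + = positive/flagged.
P(D) = 1/1000
P(+|D) = 98/100 = 49/50
P(+|D') = 12/100 = 3/25
P(+) = P(+|D)P(D) + P(+|D')P(D')
     = \frac{49}{50} × \frac{1}{1000} + \frac{3}{25} × \frac{999}{1000}
     = \frac{6043}{50000}
P(D|+) = P(+|D)P(D)/P(+) = \frac{49}{6043}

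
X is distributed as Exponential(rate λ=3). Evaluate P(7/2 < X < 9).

P(7/2 < X < 9) = ∫_{7/2}^{9} f(x) dx
where f(x) = 3 e^{- 3 x}
= - \frac{1}{e^{27}} + e^{- \frac{21}{2}}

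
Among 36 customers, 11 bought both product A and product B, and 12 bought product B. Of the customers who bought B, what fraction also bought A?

P(A ∩ B) = 11/36
P(B) = 12/36 = 1/3
P(A|B) = P(A ∩ B) / P(B) = (11/36) / (1/3) = 11/12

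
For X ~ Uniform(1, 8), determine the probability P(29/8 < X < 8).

P(29/8 < X < 8) = ∫_{29/8}^{8} f(x) dx
where f(x) = \frac{1}{7}
= \frac{5}{8}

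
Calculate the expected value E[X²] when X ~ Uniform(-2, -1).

Using the identity E[X²] = Var(X) + (E[X])²:
E[X] = - \frac{3}{2}
Var(X) = \frac{1}{12}
E[X²] = \frac{1}{12} + (- \frac{3}{2})²
= \frac{7}{3}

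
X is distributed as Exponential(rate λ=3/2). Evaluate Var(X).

For X ~ Exponential(rate λ=3/2):
Var(X) = \frac{4}{9}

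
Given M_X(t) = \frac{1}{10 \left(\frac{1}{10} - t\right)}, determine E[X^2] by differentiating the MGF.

To find E[X^2], compute M^(2)(0):
M^(1)(t) = \frac{1}{10 \left(\frac{1}{10} - t\right)^{2}}
M^(2)(t) = \frac{1}{5 \left(\frac{1}{10} - t\right)^{3}}
M^(2)(0) = 200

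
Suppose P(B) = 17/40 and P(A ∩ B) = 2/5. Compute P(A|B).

P(A|B) = P(A ∩ B) / P(B)
= (2/5) / (17/40)
= 16/17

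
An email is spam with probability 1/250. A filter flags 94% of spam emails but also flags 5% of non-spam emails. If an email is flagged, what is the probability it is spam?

Let D = the rare event, + = positive/flagged.
P(D) = 1/250
P(+|D) = 94/100 = 47/50
P(+|D') = 5/100 = 1/20
P(+) = P(+|D)P(D) + P(+|D')P(D')
     = \frac{47}{50} × \frac{1}{250} + \frac{1}{20} × \frac{249}{250}
     = \frac{1339}{25000}
P(D|+) = P(+|D)P(D)/P(+) = \frac{94}{1339}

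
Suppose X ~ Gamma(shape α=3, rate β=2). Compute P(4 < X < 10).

P(4 < X < 10) = ∫_{4}^{10} f(x) dx
where f(x) = 4 x^{2} e^{- 2 x}
= \frac{-221 + 41 e^{12}}{e^{20}}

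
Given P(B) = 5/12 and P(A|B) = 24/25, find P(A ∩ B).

By definition, P(A|B) = P(A ∩ B) / P(B)
So P(A ∩ B) = P(A|B) × P(B)
= 24/25 × 5/12
= 2/5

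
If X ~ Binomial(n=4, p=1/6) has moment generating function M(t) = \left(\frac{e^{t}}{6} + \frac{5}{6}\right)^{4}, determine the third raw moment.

To find E[X^3], compute M^(3)(0):
M^(1)(t) = \frac{2 \left(\frac{e^{t}}{6} + \frac{5}{6}\right)^{3} e^{t}}{3}
M^(2)(t) = \frac{2 \left(\frac{e^{t}}{6} + \frac{5}{6}\right)^{3} e^{t}}{3} + \frac{\left(\frac{e^{t}}{6} + \frac{5}{6}\right)^{2} e^{2 t}}{3}
M^(3)(t) = \frac{2 \left(\frac{e^{t}}{6} + \frac{5}{6}\right)^{3} e^{t}}{3} + \left(\frac{e^{t}}{6} + \frac{5}{6}\right)^{2} e^{2 t} + \frac{\left(\frac{e^{t}}{6} + \frac{5}{6}\right) e^{3 t}}{9}
M^(3)(0) = \frac{16}{9}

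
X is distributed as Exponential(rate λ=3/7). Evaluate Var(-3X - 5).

For X ~ Exponential(rate λ=3/7):
Var(X) = \frac{49}{9}
Var(-3X - 5) = (-3)² × Var(X) = 9 × \frac{49}{9} = 49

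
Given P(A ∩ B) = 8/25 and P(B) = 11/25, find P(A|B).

P(A|B) = P(A ∩ B) / P(B)
= (8/25) / (11/25)
= 8/11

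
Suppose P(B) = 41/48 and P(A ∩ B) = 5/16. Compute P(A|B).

P(A|B) = P(A ∩ B) / P(B)
= (5/16) / (41/48)
= 15/41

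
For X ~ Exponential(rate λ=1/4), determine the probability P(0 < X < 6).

P(0 < X < 6) = ∫_{0}^{6} f(x) dx
where f(x) = \frac{e^{- \frac{x}{4}}}{4}
= 1 - e^{- \frac{3}{2}}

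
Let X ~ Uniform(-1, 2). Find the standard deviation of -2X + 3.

For X ~ Uniform(-1, 2):
Var(X) = \frac{3}{4}
SD(X) = √(Var(X)) = √(\frac{3}{4}) = \frac{\sqrt{3}}{2}
SD(-2X + 3) = |-2| × SD(X) = 2 × \frac{\sqrt{3}}{2} = \sqrt{3}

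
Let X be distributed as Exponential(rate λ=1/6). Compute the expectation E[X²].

Using the identity E[X²] = Var(X) + (E[X])²:
E[X] = 6
Var(X) = 36
E[X²] = 36 + (6)²
= 72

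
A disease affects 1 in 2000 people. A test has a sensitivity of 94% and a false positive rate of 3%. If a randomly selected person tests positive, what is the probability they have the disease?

Let D = the rare event, + = positive/flagged.
P(D) = 1/2000
P(+|D) = 94/100 = 47/50
P(+|D') = 3/100
P(+) = P(+|D)P(D) + P(+|D')P(D')
     = \frac{47}{50} × \frac{1}{2000} + \frac{3}{100} × \frac{1999}{2000}
     = \frac{6091}{200000}
P(D|+) = P(+|D)P(D)/P(+) = \frac{94}{6091}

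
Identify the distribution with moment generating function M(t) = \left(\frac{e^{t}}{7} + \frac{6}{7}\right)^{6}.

The MGF M(t) = \left(\frac{e^{t}}{7} + \frac{6}{7}\right)^{6} is the standard form for the Binomial distribution.
Comparing with the known MGF formula identifies: Binomial(n=6, p=1/7)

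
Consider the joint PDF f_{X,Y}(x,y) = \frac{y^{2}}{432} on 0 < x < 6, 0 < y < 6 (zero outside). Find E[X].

f_X(x) = ∫_0^6 \frac{y^{2}}{432} dy = \frac{1}{6}
E[X] = ∫_0^6 x × (\frac{1}{6}) dx = 3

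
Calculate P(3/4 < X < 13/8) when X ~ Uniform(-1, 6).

P(3/4 < X < 13/8) = ∫_{3/4}^{13/8} f(x) dx
where f(x) = \frac{1}{7}
= \frac{1}{8}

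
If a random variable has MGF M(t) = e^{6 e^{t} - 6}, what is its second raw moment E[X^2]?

To find E[X^2], compute M^(2)(0):
M^(1)(t) = 6 e^{t} e^{6 e^{t} - 6}
M^(2)(t) = 36 e^{2 t} e^{6 e^{t} - 6} + 6 e^{t} e^{6 e^{t} - 6}
M^(2)(0) = 42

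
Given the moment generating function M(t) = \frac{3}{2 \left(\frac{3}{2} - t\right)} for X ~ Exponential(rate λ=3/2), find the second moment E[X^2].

To find E[X^2], compute M^(2)(0):
M^(1)(t) = \frac{3}{2 \left(\frac{3}{2} - t\right)^{2}}
M^(2)(t) = \frac{3}{\left(\frac{3}{2} - t\right)^{3}}
M^(2)(0) = \frac{8}{9}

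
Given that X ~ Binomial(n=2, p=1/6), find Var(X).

For X ~ Binomial(n=2, p=1/6):
Var(X) = \frac{5}{18}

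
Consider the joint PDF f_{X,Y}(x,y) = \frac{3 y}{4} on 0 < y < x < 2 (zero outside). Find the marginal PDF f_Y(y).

f_Y(y) = ∫_y^2 \frac{3 y}{4} dx = \frac{3 y \left(2 - y\right)}{4}
for 0 < y < 2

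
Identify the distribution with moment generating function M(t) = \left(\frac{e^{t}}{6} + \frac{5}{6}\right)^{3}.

The MGF M(t) = \left(\frac{e^{t}}{6} + \frac{5}{6}\right)^{3} is the standard form for the Binomial distribution.
Comparing with the known MGF formula identifies: Binomial(n=3, p=1/6)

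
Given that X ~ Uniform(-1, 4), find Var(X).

For X ~ Uniform(-1, 4):
Var(X) = \frac{25}{12}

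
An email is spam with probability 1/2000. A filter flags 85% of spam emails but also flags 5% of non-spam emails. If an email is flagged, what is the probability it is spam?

Let D = the rare event, + = positive/flagged.
P(D) = 1/2000
P(+|D) = 85/100 = 17/20
P(+|D') = 5/100 = 1/20
P(+) = P(+|D)P(D) + P(+|D')P(D')
     = \frac{17}{20} × \frac{1}{2000} + \frac{1}{20} × \frac{1999}{2000}
     = \frac{63}{1250}
P(D|+) = P(+|D)P(D)/P(+) = \frac{17}{2016}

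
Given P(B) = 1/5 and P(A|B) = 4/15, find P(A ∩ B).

By definition, P(A|B) = P(A ∩ B) / P(B)
So P(A ∩ B) = P(A|B) × P(B)
= 4/15 × 1/5
= 4/75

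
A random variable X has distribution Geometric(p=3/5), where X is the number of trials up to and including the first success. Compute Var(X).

For X ~ Geometric(p=3/5), where X is the number of trials up to and including the first success:
Var(X) = \frac{10}{9}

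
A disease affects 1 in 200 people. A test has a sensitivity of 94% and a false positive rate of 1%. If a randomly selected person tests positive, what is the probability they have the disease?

Let D = the rare event, + = positive/flagged.
P(D) = 1/200
P(+|D) = 94/100 = 47/50
P(+|D') = 1/100
P(+) = P(+|D)P(D) + P(+|D')P(D')
     = \frac{47}{50} × \frac{1}{200} + \frac{1}{100} × \frac{199}{200}
     = \frac{293}{20000}
P(D|+) = P(+|D)P(D)/P(+) = \frac{94}{293}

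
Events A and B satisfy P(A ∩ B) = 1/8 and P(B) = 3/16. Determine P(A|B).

P(A|B) = P(A ∩ B) / P(B)
= (1/8) / (3/16)
= 2/3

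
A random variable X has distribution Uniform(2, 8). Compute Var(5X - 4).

For X ~ Uniform(2, 8):
Var(X) = 3
Var(5X - 4) = (5)² × Var(X) = 25 × 3 = 75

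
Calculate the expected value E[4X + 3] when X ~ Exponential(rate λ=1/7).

For X ~ Exponential(rate λ=1/7):
E[X] = 7
E[4X + 3] = 4 × E[X] + 3 = 31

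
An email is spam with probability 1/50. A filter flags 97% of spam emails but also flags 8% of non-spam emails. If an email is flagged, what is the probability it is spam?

Let D = the rare event, + = positive/flagged.
P(D) = 1/50
P(+|D) = 97/100
P(+|D') = 8/100 = 2/25
P(+) = P(+|D)P(D) + P(+|D')P(D')
     = \frac{97}{100} × \frac{1}{50} + \frac{2}{25} × \frac{49}{50}
     = \frac{489}{5000}
P(D|+) = P(+|D)P(D)/P(+) = \frac{97}{489}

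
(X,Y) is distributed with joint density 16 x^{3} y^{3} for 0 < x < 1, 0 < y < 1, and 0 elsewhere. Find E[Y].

E[Y] = ∫_0^1 ∫_0^1 y × f(x,y) dx dy
= \frac{4}{5}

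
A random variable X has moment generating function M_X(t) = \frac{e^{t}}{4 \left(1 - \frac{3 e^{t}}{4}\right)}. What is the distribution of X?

The MGF M(t) = \frac{e^{t}}{4 \left(1 - \frac{3 e^{t}}{4}\right)} is the standard form for the Geometric distribution.
Comparing with the known MGF formula identifies: Geometric(p=1/4), X = trial number of first success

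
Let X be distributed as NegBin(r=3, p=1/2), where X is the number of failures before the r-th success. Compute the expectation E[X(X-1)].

E[X(X-1)] = E[X² - X] = E[X²] - E[X]
E[X] = 3
E[X²] = Var(X) + (E[X])² = 6 + (3)² = 15
E[X(X-1)] = 15 - 3 = 12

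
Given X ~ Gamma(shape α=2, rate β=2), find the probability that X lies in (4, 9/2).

P(4 < X < 9/2) = ∫_{4}^{9/2} f(x) dx
where f(x) = 4 x e^{- 2 x}
= \frac{-10 + 9 e}{e^{9}}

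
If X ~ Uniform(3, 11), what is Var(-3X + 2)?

For X ~ Uniform(3, 11):
Var(X) = \frac{16}{3}
Var(-3X + 2) = (-3)² × Var(X) = 9 × \frac{16}{3} = 48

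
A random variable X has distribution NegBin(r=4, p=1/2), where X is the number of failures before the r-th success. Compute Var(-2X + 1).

For X ~ NegBin(r=4, p=1/2), where X is the number of failures before the r-th success:
Var(X) = 8
Var(-2X + 1) = (-2)² × Var(X) = 4 × 8 = 32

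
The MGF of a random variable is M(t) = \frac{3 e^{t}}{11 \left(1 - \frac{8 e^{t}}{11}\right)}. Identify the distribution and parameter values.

The MGF M(t) = \frac{3 e^{t}}{11 \left(1 - \frac{8 e^{t}}{11}\right)} is the standard form for the Geometric distribution.
Comparing with the known MGF formula identifies: Geometric(p=3/11), X = trial number of first success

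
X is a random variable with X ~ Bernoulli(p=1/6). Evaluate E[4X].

For X ~ Bernoulli(p=1/6):
E[X] = \frac{1}{6}
E[4X] = 4 × E[X] + 0 = \frac{2}{3}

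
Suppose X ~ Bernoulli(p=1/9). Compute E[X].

For X ~ Bernoulli(p=1/9), the expected value is:
E[X] = \frac{1}{9}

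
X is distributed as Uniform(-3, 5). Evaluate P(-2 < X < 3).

P(-2 < X < 3) = ∫_{-2}^{3} f(x) dx
where f(x) = \frac{1}{8}
= \frac{5}{8}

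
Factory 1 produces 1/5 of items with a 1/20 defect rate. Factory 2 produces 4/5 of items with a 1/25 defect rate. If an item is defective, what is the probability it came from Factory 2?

Using Bayes' theorem:
P(F1) = 1/5, P(D|F1) = 1/20
P(F2) = 4/5, P(D|F2) = 1/25
P(D) = P(D|F1)P(F1) + P(D|F2)P(F2)
     = \frac{21}{500}
P(F2|D) = P(D|F2)P(F2) / P(D)
= \frac{16}{21}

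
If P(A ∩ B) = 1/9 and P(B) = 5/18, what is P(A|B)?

P(A|B) = P(A ∩ B) / P(B)
= (1/9) / (5/18)
= 2/5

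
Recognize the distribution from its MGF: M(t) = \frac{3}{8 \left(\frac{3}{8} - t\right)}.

The MGF M(t) = \frac{3}{8 \left(\frac{3}{8} - t\right)} is the standard form for the Exponential distribution.
Comparing with the known MGF formula identifies: Exponential(rate λ=3/8)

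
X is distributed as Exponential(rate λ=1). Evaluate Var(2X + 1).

For X ~ Exponential(rate λ=1):
Var(X) = 1
Var(2X + 1) = (2)² × Var(X) = 4 × 1 = 4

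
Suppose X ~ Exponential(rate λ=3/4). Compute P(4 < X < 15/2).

P(4 < X < 15/2) = ∫_{4}^{15/2} f(x) dx
where f(x) = \frac{3 e^{- \frac{3 x}{4}}}{4}
= - \frac{1}{e^{\frac{45}{8}}} + e^{-3}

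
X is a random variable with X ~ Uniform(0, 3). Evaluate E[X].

For X ~ Uniform(0, 3), the expected value is:
E[X] = \frac{3}{2}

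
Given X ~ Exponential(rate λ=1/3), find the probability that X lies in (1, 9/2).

P(1 < X < 9/2) = ∫_{1}^{9/2} f(x) dx
where f(x) = \frac{e^{- \frac{x}{3}}}{3}
= - \frac{1}{e^{\frac{3}{2}}} + e^{- \frac{1}{3}}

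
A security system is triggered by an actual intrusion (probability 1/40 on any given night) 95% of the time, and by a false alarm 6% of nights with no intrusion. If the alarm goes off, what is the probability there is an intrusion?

Let D = the rare event, + = positive/flagged.
P(D) = 1/40
P(+|D) = 95/100 = 19/20
P(+|D') = 6/100 = 3/50
P(+) = P(+|D)P(D) + P(+|D')P(D')
     = \frac{19}{20} × \frac{1}{40} + \frac{3}{50} × \frac{39}{40}
     = \frac{329}{4000}
P(D|+) = P(+|D)P(D)/P(+) = \frac{95}{329}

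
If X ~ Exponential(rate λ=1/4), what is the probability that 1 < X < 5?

P(1 < X < 5) = ∫_{1}^{5} f(x) dx
where f(x) = \frac{e^{- \frac{x}{4}}}{4}
= - \frac{1 - e}{e^{\frac{5}{4}}}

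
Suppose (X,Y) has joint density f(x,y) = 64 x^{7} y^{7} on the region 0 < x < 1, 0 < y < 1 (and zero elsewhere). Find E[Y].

E[Y] = ∫_0^1 ∫_0^1 y × f(x,y) dx dy
= \frac{8}{9}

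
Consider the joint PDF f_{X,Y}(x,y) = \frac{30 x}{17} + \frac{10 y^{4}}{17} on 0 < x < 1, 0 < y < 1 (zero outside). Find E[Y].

E[Y] = ∫_0^1 ∫_0^1 y × f(x,y) dx dy
= \frac{55}{102}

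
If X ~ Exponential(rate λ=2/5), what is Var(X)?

For X ~ Exponential(rate λ=2/5):
Var(X) = \frac{25}{4}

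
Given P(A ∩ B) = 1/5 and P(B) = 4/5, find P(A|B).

P(A|B) = P(A ∩ B) / P(B)
= (1/5) / (4/5)
= 1/4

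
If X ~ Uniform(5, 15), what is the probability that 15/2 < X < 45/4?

P(15/2 < X < 45/4) = ∫_{15/2}^{45/4} f(x) dx
where f(x) = \frac{1}{10}
= \frac{3}{8}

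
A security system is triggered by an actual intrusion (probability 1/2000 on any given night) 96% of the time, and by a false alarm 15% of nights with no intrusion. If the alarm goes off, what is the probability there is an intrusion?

Let D = the rare event, + = positive/flagged.
P(D) = 1/2000
P(+|D) = 96/100 = 24/25
P(+|D') = 15/100 = 3/20
P(+) = P(+|D)P(D) + P(+|D')P(D')
     = \frac{24}{25} × \frac{1}{2000} + \frac{3}{20} × \frac{1999}{2000}
     = \frac{30081}{200000}
P(D|+) = P(+|D)P(D)/P(+) = \frac{32}{10027}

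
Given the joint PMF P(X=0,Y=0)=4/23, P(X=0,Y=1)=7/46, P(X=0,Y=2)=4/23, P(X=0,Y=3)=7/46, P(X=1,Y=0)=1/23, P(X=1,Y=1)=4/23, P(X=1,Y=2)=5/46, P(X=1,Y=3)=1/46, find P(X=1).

P(X=1) = P(X=1,Y=0) + P(X=1,Y=1) + P(X=1,Y=2) + P(X=1,Y=3)
= 1/23 + 4/23 + 5/46 + 1/46
= 8/23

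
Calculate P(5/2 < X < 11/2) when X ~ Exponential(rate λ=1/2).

P(5/2 < X < 11/2) = ∫_{5/2}^{11/2} f(x) dx
where f(x) = \frac{e^{- \frac{x}{2}}}{2}
= - \frac{1 - e^{\frac{3}{2}}}{e^{\frac{11}{4}}}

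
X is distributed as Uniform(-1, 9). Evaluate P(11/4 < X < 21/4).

P(11/4 < X < 21/4) = ∫_{11/4}^{21/4} f(x) dx
where f(x) = \frac{1}{10}
= \frac{1}{4}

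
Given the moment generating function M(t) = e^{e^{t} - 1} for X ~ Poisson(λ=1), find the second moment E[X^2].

To find E[X^2], compute M^(2)(0):
M^(1)(t) = e^{t} e^{e^{t} - 1}
M^(2)(t) = e^{2 t} e^{e^{t} - 1} + e^{t} e^{e^{t} - 1}
M^(2)(0) = 2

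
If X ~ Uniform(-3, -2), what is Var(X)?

For X ~ Uniform(-3, -2):
Var(X) = \frac{1}{12}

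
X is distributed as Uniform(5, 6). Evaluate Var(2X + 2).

For X ~ Uniform(5, 6):
Var(X) = \frac{1}{12}
Var(2X + 2) = (2)² × Var(X) = 4 × \frac{1}{12} = \frac{1}{3}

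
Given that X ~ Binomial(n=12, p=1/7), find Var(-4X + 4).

For X ~ Binomial(n=12, p=1/7):
Var(X) = \frac{72}{49}
Var(-4X + 4) = (-4)² × Var(X) = 16 × \frac{72}{49} = \frac{1152}{49}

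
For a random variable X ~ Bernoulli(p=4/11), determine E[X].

For X ~ Bernoulli(p=4/11), the expected value is:
E[X] = \frac{4}{11}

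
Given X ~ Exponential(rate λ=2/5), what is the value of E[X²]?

Using the identity E[X²] = Var(X) + (E[X])²:
E[X] = \frac{5}{2}
Var(X) = \frac{25}{4}
E[X²] = \frac{25}{4} + (\frac{5}{2})²
= \frac{25}{2}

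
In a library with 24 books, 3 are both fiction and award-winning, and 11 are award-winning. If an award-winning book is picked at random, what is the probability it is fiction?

P(A ∩ B) = 3/24 = 1/8
P(B) = 11/24
P(A|B) = P(A ∩ B) / P(B) = (1/8) / (11/24) = 3/11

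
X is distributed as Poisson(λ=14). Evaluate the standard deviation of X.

For X ~ Poisson(λ=14):
Var(X) = 14
SD(X) = √(Var(X)) = √(14) = \sqrt{14}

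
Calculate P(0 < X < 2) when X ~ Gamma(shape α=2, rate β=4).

P(0 < X < 2) = ∫_{0}^{2} f(x) dx
where f(x) = 16 x e^{- 4 x}
= 1 - \frac{9}{e^{8}}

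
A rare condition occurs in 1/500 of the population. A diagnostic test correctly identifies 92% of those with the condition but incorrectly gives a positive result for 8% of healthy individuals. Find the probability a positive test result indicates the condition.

Let D = the rare event, + = positive/flagged.
P(D) = 1/500
P(+|D) = 92/100 = 23/25
P(+|D') = 8/100 = 2/25
P(+) = P(+|D)P(D) + P(+|D')P(D')
     = \frac{23}{25} × \frac{1}{500} + \frac{2}{25} × \frac{499}{500}
     = \frac{1021}{12500}
P(D|+) = P(+|D)P(D)/P(+) = \frac{23}{1021}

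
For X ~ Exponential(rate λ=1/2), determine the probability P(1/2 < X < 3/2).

P(1/2 < X < 3/2) = ∫_{1/2}^{3/2} f(x) dx
where f(x) = \frac{e^{- \frac{x}{2}}}{2}
= - \frac{1 - e^{\frac{1}{2}}}{e^{\frac{3}{4}}}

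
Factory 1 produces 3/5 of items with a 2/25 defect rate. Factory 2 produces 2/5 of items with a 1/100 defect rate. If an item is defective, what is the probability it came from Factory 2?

Using Bayes' theorem:
P(F1) = 3/5, P(D|F1) = 2/25
P(F2) = 2/5, P(D|F2) = 1/100
P(D) = P(D|F1)P(F1) + P(D|F2)P(F2)
     = \frac{13}{250}
P(F2|D) = P(D|F2)P(F2) / P(D)
= \frac{1}{13}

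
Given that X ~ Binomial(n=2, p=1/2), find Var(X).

For X ~ Binomial(n=2, p=1/2):
Var(X) = \frac{1}{2}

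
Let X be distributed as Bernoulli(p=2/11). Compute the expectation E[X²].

Using the identity E[X²] = Var(X) + (E[X])²:
E[X] = \frac{2}{11}
Var(X) = \frac{18}{121}
E[X²] = \frac{18}{121} + (\frac{2}{11})²
= \frac{2}{11}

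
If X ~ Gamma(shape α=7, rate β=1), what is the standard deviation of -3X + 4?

For X ~ Gamma(shape α=7, rate β=1):
Var(X) = 7
SD(X) = √(Var(X)) = √(7) = \sqrt{7}
SD(-3X + 4) = |-3| × SD(X) = 3 × \sqrt{7} = 3 \sqrt{7}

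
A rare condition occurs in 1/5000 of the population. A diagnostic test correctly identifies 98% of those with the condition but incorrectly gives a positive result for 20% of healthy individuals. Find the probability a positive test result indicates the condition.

Let D = the rare event, + = positive/flagged.
P(D) = 1/5000
P(+|D) = 98/100 = 49/50
P(+|D') = 20/100 = 1/5
P(+) = P(+|D)P(D) + P(+|D')P(D')
     = \frac{49}{50} × \frac{1}{5000} + \frac{1}{5} × \frac{4999}{5000}
     = \frac{50039}{250000}
P(D|+) = P(+|D)P(D)/P(+) = \frac{49}{50039}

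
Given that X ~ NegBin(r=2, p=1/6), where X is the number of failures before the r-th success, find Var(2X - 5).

For X ~ NegBin(r=2, p=1/6), where X is the number of failures before the r-th success:
Var(X) = 60
Var(2X - 5) = (2)² × Var(X) = 4 × 60 = 240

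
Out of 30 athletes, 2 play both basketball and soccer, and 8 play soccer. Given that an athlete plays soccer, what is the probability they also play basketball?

P(A ∩ B) = 2/30 = 1/15
P(B) = 8/30 = 4/15
P(A|B) = P(A ∩ B) / P(B) = (1/15) / (4/15) = 1/4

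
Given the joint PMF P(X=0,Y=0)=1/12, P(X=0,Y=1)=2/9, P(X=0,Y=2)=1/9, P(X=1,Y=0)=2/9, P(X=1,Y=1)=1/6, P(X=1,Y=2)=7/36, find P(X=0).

P(X=0) = P(X=0,Y=0) + P(X=0,Y=1) + P(X=0,Y=2)
= 1/12 + 2/9 + 1/9
= 5/12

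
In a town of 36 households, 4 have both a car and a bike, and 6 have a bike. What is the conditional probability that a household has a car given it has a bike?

P(A ∩ B) = 4/36 = 1/9
P(B) = 6/36 = 1/6
P(A|B) = P(A ∩ B) / P(B) = (1/9) / (1/6) = 2/3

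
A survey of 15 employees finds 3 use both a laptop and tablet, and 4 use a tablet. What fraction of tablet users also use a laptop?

P(A ∩ B) = 3/15 = 1/5
P(B) = 4/15
P(A|B) = P(A ∩ B) / P(B) = (1/5) / (4/15) = 3/4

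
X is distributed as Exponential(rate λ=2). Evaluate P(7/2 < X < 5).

P(7/2 < X < 5) = ∫_{7/2}^{5} f(x) dx
where f(x) = 2 e^{- 2 x}
= - \frac{1 - e^{3}}{e^{10}}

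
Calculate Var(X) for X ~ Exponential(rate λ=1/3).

For X ~ Exponential(rate λ=1/3):
Var(X) = 9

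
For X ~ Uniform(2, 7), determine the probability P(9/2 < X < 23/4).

P(9/2 < X < 23/4) = ∫_{9/2}^{23/4} f(x) dx
where f(x) = \frac{1}{5}
= \frac{1}{4}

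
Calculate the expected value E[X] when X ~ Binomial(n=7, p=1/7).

For X ~ Binomial(n=7, p=1/7), the expected value is:
E[X] = 1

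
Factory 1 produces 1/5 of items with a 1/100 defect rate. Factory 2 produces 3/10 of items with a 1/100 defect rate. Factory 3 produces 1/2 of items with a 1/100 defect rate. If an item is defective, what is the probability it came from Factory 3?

Using Bayes' theorem:
P(F1) = 1/5, P(D|F1) = 1/100
P(F2) = 3/10, P(D|F2) = 1/100
P(F3) = 1/2, P(D|F3) = 1/100
P(D) = P(D|F1)P(F1) + P(D|F2)P(F2) + P(D|F3)P(F3)
     = \frac{1}{100}
P(F3|D) = P(D|F3)P(F3) / P(D)
= \frac{1}{2}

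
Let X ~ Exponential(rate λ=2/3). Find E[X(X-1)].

E[X(X-1)] = E[X² - X] = E[X²] - E[X]
E[X] = \frac{3}{2}
E[X²] = Var(X) + (E[X])² = \frac{9}{4} + (\frac{3}{2})² = \frac{9}{2}
E[X(X-1)] = \frac{9}{2} - \frac{3}{2} = 3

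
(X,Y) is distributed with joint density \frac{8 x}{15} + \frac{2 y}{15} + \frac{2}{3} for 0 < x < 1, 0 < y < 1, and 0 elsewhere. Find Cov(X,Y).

E[XY] = ∫∫ xy × f(x,y) dx dy = \frac{5}{18}
E[X] = \frac{49}{90}
E[Y] = \frac{23}{45}
Cov(X,Y) = E[XY] - E[X]E[Y] = - \frac{1}{2025}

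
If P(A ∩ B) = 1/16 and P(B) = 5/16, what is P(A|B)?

P(A|B) = P(A ∩ B) / P(B)
= (1/16) / (5/16)
= 1/5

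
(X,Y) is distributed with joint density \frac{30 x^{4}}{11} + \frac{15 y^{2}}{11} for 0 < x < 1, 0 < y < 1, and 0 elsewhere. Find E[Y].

E[Y] = ∫_0^1 ∫_0^1 y × f(x,y) dx dy
= \frac{27}{44}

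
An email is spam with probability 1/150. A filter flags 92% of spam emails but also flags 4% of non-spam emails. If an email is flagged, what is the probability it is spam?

Let D = the rare event, + = positive/flagged.
P(D) = 1/150
P(+|D) = 92/100 = 23/25
P(+|D') = 4/100 = 1/25
P(+) = P(+|D)P(D) + P(+|D')P(D')
     = \frac{23}{25} × \frac{1}{150} + \frac{1}{25} × \frac{149}{150}
     = \frac{86}{1875}
P(D|+) = P(+|D)P(D)/P(+) = \frac{23}{172}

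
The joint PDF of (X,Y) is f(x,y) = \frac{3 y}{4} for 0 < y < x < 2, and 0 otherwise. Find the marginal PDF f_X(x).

f_X(x) = ∫_0^x \frac{3 y}{4} dy = \frac{3 x^{2}}{8}
for 0 < x < 2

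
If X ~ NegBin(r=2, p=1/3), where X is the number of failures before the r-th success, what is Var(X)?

For X ~ NegBin(r=2, p=1/3), where X is the number of failures before the r-th success:
Var(X) = 12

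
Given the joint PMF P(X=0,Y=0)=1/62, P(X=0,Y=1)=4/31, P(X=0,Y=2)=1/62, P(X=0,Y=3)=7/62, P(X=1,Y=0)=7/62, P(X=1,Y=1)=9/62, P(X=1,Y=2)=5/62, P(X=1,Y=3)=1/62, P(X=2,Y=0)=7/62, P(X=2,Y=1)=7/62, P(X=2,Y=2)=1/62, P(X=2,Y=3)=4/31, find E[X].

First find marginal of X:
P(X=0) = 17/62
P(X=1) = 11/31
P(X=2) = 23/62
E[X] = 0 × 17/62 + 1 × 11/31 + 2 × 23/62 = 34/31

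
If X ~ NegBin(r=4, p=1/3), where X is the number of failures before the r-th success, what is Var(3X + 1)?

For X ~ NegBin(r=4, p=1/3), where X is the number of failures before the r-th success:
Var(X) = 24
Var(3X + 1) = (3)² × Var(X) = 9 × 24 = 216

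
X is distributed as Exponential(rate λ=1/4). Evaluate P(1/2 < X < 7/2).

P(1/2 < X < 7/2) = ∫_{1/2}^{7/2} f(x) dx
where f(x) = \frac{e^{- \frac{x}{4}}}{4}
= - \frac{1 - e^{\frac{3}{4}}}{e^{\frac{7}{8}}}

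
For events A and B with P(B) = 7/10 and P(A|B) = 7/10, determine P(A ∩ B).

By definition, P(A|B) = P(A ∩ B) / P(B)
So P(A ∩ B) = P(A|B) × P(B)
= 7/10 × 7/10
= 49/100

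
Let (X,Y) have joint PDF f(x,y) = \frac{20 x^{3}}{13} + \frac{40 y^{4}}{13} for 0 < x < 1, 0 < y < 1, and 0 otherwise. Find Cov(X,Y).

E[XY] = ∫∫ xy × f(x,y) dx dy = \frac{16}{39}
E[X] = \frac{8}{13}
E[Y] = \frac{55}{78}
Cov(X,Y) = E[XY] - E[X]E[Y] = - \frac{4}{169}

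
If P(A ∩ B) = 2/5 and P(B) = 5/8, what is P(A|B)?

P(A|B) = P(A ∩ B) / P(B)
= (2/5) / (5/8)
= 16/25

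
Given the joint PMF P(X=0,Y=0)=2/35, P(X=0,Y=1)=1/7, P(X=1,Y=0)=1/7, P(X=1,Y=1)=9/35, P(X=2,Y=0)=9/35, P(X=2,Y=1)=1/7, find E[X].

First find marginal of X:
P(X=0) = 1/5
P(X=1) = 2/5
P(X=2) = 2/5
E[X] = 0 × 1/5 + 1 × 2/5 + 2 × 2/5 = 6/5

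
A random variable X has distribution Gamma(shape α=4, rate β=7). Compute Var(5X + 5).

For X ~ Gamma(shape α=4, rate β=7):
Var(X) = \frac{4}{49}
Var(5X + 5) = (5)² × Var(X) = 25 × \frac{4}{49} = \frac{100}{49}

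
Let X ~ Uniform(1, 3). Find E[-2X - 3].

For X ~ Uniform(1, 3):
E[X] = 2
E[-2X - 3] = -2 × E[X] - 3 = -7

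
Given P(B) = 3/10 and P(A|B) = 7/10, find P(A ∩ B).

By definition, P(A|B) = P(A ∩ B) / P(B)
So P(A ∩ B) = P(A|B) × P(B)
= 7/10 × 3/10
= 21/100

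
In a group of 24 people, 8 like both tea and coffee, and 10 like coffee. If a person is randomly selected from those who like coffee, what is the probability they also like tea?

P(A ∩ B) = 8/24 = 1/3
P(B) = 10/24 = 5/12
P(A|B) = P(A ∩ B) / P(B) = (1/3) / (5/12) = 4/5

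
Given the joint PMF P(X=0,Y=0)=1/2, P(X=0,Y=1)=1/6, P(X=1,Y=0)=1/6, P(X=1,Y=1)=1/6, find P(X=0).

P(X=0) = P(X=0,Y=0) + P(X=0,Y=1)
= 1/2 + 1/6
= 2/3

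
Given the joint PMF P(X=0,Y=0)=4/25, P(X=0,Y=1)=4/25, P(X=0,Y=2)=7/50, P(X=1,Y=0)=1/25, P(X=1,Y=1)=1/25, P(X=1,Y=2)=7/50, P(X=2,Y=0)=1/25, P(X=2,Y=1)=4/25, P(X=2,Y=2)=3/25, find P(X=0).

P(X=0) = P(X=0,Y=0) + P(X=0,Y=1) + P(X=0,Y=2)
= 4/25 + 4/25 + 7/50
= 23/50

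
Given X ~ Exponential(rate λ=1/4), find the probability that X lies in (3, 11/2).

P(3 < X < 11/2) = ∫_{3}^{11/2} f(x) dx
where f(x) = \frac{e^{- \frac{x}{4}}}{4}
= - \frac{1}{e^{\frac{11}{8}}} + e^{- \frac{3}{4}}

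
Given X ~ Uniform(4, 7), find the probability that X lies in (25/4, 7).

P(25/4 < X < 7) = ∫_{25/4}^{7} f(x) dx
where f(x) = \frac{1}{3}
= \frac{1}{4}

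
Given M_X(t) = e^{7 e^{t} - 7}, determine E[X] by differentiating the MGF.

To find E[X], compute M^(1)(0):
M^(1)(t) = 7 e^{t} e^{7 e^{t} - 7}
M^(1)(0) = 7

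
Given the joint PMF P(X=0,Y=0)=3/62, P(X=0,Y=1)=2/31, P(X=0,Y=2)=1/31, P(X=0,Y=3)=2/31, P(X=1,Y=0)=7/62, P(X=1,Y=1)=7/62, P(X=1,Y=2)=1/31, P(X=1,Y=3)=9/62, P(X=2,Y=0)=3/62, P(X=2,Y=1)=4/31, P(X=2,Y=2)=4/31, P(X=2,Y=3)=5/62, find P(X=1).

P(X=1) = P(X=1,Y=0) + P(X=1,Y=1) + P(X=1,Y=2) + P(X=1,Y=3)
= 7/62 + 7/62 + 1/31 + 9/62
= 25/62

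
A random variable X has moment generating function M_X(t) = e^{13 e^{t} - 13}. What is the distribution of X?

The MGF M(t) = e^{13 e^{t} - 13} is the standard form for the Poisson distribution.
Comparing with the known MGF formula identifies: Poisson(λ=13)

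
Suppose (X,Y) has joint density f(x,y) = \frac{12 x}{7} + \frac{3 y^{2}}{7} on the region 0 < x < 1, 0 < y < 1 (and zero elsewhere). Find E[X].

E[X] = ∫_0^1 ∫_0^1 x × f(x,y) dy dx
= ∫_0^1 ∫_0^1 x × (\frac{12 x}{7} + \frac{3 y^{2}}{7}) dy dx
= \frac{9}{14}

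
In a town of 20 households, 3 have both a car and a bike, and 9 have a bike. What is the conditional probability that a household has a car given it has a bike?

P(A ∩ B) = 3/20
P(B) = 9/20
P(A|B) = P(A ∩ B) / P(B) = (3/20) / (9/20) = 1/3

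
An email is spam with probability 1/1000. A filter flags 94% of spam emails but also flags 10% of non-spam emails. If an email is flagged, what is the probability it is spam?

Let D = the rare event, + = positive/flagged.
P(D) = 1/1000
P(+|D) = 94/100 = 47/50
P(+|D') = 10/100 = 1/10
P(+) = P(+|D)P(D) + P(+|D')P(D')
     = \frac{47}{50} × \frac{1}{1000} + \frac{1}{10} × \frac{999}{1000}
     = \frac{2521}{25000}
P(D|+) = P(+|D)P(D)/P(+) = \frac{47}{5042}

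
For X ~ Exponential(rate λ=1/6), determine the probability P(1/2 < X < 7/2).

P(1/2 < X < 7/2) = ∫_{1/2}^{7/2} f(x) dx
where f(x) = \frac{e^{- \frac{x}{6}}}{6}
= - \frac{1 - e^{\frac{1}{2}}}{e^{\frac{7}{12}}}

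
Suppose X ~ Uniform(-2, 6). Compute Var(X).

For X ~ Uniform(-2, 6):
Var(X) = \frac{16}{3}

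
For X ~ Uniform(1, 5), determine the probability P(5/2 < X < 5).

P(5/2 < X < 5) = ∫_{5/2}^{5} f(x) dx
where f(x) = \frac{1}{4}
= \frac{5}{8}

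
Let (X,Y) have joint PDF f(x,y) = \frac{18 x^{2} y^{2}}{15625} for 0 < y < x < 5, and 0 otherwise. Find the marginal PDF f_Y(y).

f_Y(y) = ∫_y^5 \frac{18 x^{2} y^{2}}{15625} dx = \frac{6 y^{2} \left(125 - y^{3}\right)}{15625}
for 0 < y < 5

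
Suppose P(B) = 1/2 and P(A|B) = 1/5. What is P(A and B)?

By definition, P(A|B) = P(A ∩ B) / P(B)
So P(A ∩ B) = P(A|B) × P(B)
= 1/5 × 1/2
= 1/10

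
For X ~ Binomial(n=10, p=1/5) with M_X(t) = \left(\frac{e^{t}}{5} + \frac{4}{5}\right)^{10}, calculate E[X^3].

To find E[X^3], compute M^(3)(0):
M^(1)(t) = 2 \left(\frac{e^{t}}{5} + \frac{4}{5}\right)^{9} e^{t}
M^(2)(t) = 2 \left(\frac{e^{t}}{5} + \frac{4}{5}\right)^{9} e^{t} + \frac{18 \left(\frac{e^{t}}{5} + \frac{4}{5}\right)^{8} e^{2 t}}{5}
M^(3)(t) = 2 \left(\frac{e^{t}}{5} + \frac{4}{5}\right)^{9} e^{t} + \frac{54 \left(\frac{e^{t}}{5} + \frac{4}{5}\right)^{8} e^{2 t}}{5} + \frac{144 \left(\frac{e^{t}}{5} + \frac{4}{5}\right)^{7} e^{3 t}}{25}
M^(3)(0) = \frac{464}{25}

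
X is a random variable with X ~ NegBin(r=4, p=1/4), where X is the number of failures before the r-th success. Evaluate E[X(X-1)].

E[X(X-1)] = E[X² - X] = E[X²] - E[X]
E[X] = 12
E[X²] = Var(X) + (E[X])² = 48 + (12)² = 192
E[X(X-1)] = 192 - 12 = 180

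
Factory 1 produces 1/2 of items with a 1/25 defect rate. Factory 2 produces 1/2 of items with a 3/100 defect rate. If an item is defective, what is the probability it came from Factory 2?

Using Bayes' theorem:
P(F1) = 1/2, P(D|F1) = 1/25
P(F2) = 1/2, P(D|F2) = 3/100
P(D) = P(D|F1)P(F1) + P(D|F2)P(F2)
     = \frac{7}{200}
P(F2|D) = P(D|F2)P(F2) / P(D)
= \frac{3}{7}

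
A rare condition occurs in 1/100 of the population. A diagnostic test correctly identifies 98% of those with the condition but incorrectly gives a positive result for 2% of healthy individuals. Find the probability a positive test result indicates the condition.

Let D = the rare event, + = positive/flagged.
P(D) = 1/100
P(+|D) = 98/100 = 49/50
P(+|D') = 2/100 = 1/50
P(+) = P(+|D)P(D) + P(+|D')P(D')
     = \frac{49}{50} × \frac{1}{100} + \frac{1}{50} × \frac{99}{100}
     = \frac{37}{1250}
P(D|+) = P(+|D)P(D)/P(+) = \frac{49}{148}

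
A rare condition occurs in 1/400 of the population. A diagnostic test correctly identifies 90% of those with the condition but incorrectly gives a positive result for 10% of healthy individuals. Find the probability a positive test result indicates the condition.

Let D = the rare event, + = positive/flagged.
P(D) = 1/400
P(+|D) = 90/100 = 9/10
P(+|D') = 10/100 = 1/10
P(+) = P(+|D)P(D) + P(+|D')P(D')
     = \frac{9}{10} × \frac{1}{400} + \frac{1}{10} × \frac{399}{400}
     = \frac{51}{500}
P(D|+) = P(+|D)P(D)/P(+) = \frac{3}{136}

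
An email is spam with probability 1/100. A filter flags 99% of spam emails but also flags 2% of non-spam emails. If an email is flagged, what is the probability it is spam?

Let D = the rare event, + = positive/flagged.
P(D) = 1/100
P(+|D) = 99/100
P(+|D') = 2/100 = 1/50
P(+) = P(+|D)P(D) + P(+|D')P(D')
     = \frac{99}{100} × \frac{1}{100} + \frac{1}{50} × \frac{99}{100}
     = \frac{297}{10000}
P(D|+) = P(+|D)P(D)/P(+) = \frac{1}{3}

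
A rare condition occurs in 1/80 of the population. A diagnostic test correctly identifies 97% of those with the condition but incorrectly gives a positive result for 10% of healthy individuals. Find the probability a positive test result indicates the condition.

Let D = the rare event, + = positive/flagged.
P(D) = 1/80
P(+|D) = 97/100
P(+|D') = 10/100 = 1/10
P(+) = P(+|D)P(D) + P(+|D')P(D')
     = \frac{97}{100} × \frac{1}{80} + \frac{1}{10} × \frac{79}{80}
     = \frac{887}{8000}
P(D|+) = P(+|D)P(D)/P(+) = \frac{97}{887}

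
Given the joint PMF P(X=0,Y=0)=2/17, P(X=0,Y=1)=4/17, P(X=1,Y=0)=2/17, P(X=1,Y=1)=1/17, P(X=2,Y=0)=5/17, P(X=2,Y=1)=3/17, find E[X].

First find marginal of X:
P(X=0) = 6/17
P(X=1) = 3/17
P(X=2) = 8/17
E[X] = 0 × 6/17 + 1 × 3/17 + 2 × 8/17 = 19/17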